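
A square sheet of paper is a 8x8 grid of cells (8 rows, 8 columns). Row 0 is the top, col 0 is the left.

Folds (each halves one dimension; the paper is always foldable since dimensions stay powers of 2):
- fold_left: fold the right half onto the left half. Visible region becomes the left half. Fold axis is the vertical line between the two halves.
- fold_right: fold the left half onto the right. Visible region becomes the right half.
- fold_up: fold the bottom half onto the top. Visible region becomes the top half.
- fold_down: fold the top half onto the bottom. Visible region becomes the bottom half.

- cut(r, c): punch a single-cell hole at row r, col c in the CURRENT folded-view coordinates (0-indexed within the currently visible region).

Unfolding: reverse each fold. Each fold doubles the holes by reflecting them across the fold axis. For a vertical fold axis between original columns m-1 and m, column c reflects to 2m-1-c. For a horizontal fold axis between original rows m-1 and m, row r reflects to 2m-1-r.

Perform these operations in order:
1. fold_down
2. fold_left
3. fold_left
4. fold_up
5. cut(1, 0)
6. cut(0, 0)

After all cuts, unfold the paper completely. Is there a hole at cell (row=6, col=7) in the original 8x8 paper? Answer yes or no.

Answer: yes

Derivation:
Op 1 fold_down: fold axis h@4; visible region now rows[4,8) x cols[0,8) = 4x8
Op 2 fold_left: fold axis v@4; visible region now rows[4,8) x cols[0,4) = 4x4
Op 3 fold_left: fold axis v@2; visible region now rows[4,8) x cols[0,2) = 4x2
Op 4 fold_up: fold axis h@6; visible region now rows[4,6) x cols[0,2) = 2x2
Op 5 cut(1, 0): punch at orig (5,0); cuts so far [(5, 0)]; region rows[4,6) x cols[0,2) = 2x2
Op 6 cut(0, 0): punch at orig (4,0); cuts so far [(4, 0), (5, 0)]; region rows[4,6) x cols[0,2) = 2x2
Unfold 1 (reflect across h@6): 4 holes -> [(4, 0), (5, 0), (6, 0), (7, 0)]
Unfold 2 (reflect across v@2): 8 holes -> [(4, 0), (4, 3), (5, 0), (5, 3), (6, 0), (6, 3), (7, 0), (7, 3)]
Unfold 3 (reflect across v@4): 16 holes -> [(4, 0), (4, 3), (4, 4), (4, 7), (5, 0), (5, 3), (5, 4), (5, 7), (6, 0), (6, 3), (6, 4), (6, 7), (7, 0), (7, 3), (7, 4), (7, 7)]
Unfold 4 (reflect across h@4): 32 holes -> [(0, 0), (0, 3), (0, 4), (0, 7), (1, 0), (1, 3), (1, 4), (1, 7), (2, 0), (2, 3), (2, 4), (2, 7), (3, 0), (3, 3), (3, 4), (3, 7), (4, 0), (4, 3), (4, 4), (4, 7), (5, 0), (5, 3), (5, 4), (5, 7), (6, 0), (6, 3), (6, 4), (6, 7), (7, 0), (7, 3), (7, 4), (7, 7)]
Holes: [(0, 0), (0, 3), (0, 4), (0, 7), (1, 0), (1, 3), (1, 4), (1, 7), (2, 0), (2, 3), (2, 4), (2, 7), (3, 0), (3, 3), (3, 4), (3, 7), (4, 0), (4, 3), (4, 4), (4, 7), (5, 0), (5, 3), (5, 4), (5, 7), (6, 0), (6, 3), (6, 4), (6, 7), (7, 0), (7, 3), (7, 4), (7, 7)]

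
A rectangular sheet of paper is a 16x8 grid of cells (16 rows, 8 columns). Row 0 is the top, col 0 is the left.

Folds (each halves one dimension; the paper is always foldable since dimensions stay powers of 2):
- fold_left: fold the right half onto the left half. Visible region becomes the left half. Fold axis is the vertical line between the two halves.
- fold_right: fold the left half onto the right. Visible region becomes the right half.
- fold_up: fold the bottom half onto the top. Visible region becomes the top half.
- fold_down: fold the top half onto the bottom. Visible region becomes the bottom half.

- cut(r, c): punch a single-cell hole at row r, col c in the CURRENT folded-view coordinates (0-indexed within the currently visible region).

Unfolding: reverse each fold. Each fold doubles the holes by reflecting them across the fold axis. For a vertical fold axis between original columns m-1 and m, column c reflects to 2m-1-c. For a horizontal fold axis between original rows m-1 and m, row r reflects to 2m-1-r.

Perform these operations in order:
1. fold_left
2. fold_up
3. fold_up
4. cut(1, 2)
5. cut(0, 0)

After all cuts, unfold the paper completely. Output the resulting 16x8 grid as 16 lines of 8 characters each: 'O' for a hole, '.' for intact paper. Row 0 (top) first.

Op 1 fold_left: fold axis v@4; visible region now rows[0,16) x cols[0,4) = 16x4
Op 2 fold_up: fold axis h@8; visible region now rows[0,8) x cols[0,4) = 8x4
Op 3 fold_up: fold axis h@4; visible region now rows[0,4) x cols[0,4) = 4x4
Op 4 cut(1, 2): punch at orig (1,2); cuts so far [(1, 2)]; region rows[0,4) x cols[0,4) = 4x4
Op 5 cut(0, 0): punch at orig (0,0); cuts so far [(0, 0), (1, 2)]; region rows[0,4) x cols[0,4) = 4x4
Unfold 1 (reflect across h@4): 4 holes -> [(0, 0), (1, 2), (6, 2), (7, 0)]
Unfold 2 (reflect across h@8): 8 holes -> [(0, 0), (1, 2), (6, 2), (7, 0), (8, 0), (9, 2), (14, 2), (15, 0)]
Unfold 3 (reflect across v@4): 16 holes -> [(0, 0), (0, 7), (1, 2), (1, 5), (6, 2), (6, 5), (7, 0), (7, 7), (8, 0), (8, 7), (9, 2), (9, 5), (14, 2), (14, 5), (15, 0), (15, 7)]

Answer: O......O
..O..O..
........
........
........
........
..O..O..
O......O
O......O
..O..O..
........
........
........
........
..O..O..
O......O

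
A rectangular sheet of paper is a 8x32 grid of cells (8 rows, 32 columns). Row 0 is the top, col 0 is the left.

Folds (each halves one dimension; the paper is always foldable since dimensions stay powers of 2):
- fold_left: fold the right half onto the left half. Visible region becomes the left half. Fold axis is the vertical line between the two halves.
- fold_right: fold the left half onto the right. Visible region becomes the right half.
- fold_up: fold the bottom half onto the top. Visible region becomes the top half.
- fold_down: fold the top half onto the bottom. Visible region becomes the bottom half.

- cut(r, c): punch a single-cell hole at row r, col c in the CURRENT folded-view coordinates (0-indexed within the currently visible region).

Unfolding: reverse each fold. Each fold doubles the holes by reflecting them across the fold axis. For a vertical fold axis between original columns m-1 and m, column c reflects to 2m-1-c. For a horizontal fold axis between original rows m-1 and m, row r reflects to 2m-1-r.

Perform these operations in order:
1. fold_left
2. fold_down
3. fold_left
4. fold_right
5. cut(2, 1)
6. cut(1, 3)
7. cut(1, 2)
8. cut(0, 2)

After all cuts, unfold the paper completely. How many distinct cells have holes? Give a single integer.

Answer: 64

Derivation:
Op 1 fold_left: fold axis v@16; visible region now rows[0,8) x cols[0,16) = 8x16
Op 2 fold_down: fold axis h@4; visible region now rows[4,8) x cols[0,16) = 4x16
Op 3 fold_left: fold axis v@8; visible region now rows[4,8) x cols[0,8) = 4x8
Op 4 fold_right: fold axis v@4; visible region now rows[4,8) x cols[4,8) = 4x4
Op 5 cut(2, 1): punch at orig (6,5); cuts so far [(6, 5)]; region rows[4,8) x cols[4,8) = 4x4
Op 6 cut(1, 3): punch at orig (5,7); cuts so far [(5, 7), (6, 5)]; region rows[4,8) x cols[4,8) = 4x4
Op 7 cut(1, 2): punch at orig (5,6); cuts so far [(5, 6), (5, 7), (6, 5)]; region rows[4,8) x cols[4,8) = 4x4
Op 8 cut(0, 2): punch at orig (4,6); cuts so far [(4, 6), (5, 6), (5, 7), (6, 5)]; region rows[4,8) x cols[4,8) = 4x4
Unfold 1 (reflect across v@4): 8 holes -> [(4, 1), (4, 6), (5, 0), (5, 1), (5, 6), (5, 7), (6, 2), (6, 5)]
Unfold 2 (reflect across v@8): 16 holes -> [(4, 1), (4, 6), (4, 9), (4, 14), (5, 0), (5, 1), (5, 6), (5, 7), (5, 8), (5, 9), (5, 14), (5, 15), (6, 2), (6, 5), (6, 10), (6, 13)]
Unfold 3 (reflect across h@4): 32 holes -> [(1, 2), (1, 5), (1, 10), (1, 13), (2, 0), (2, 1), (2, 6), (2, 7), (2, 8), (2, 9), (2, 14), (2, 15), (3, 1), (3, 6), (3, 9), (3, 14), (4, 1), (4, 6), (4, 9), (4, 14), (5, 0), (5, 1), (5, 6), (5, 7), (5, 8), (5, 9), (5, 14), (5, 15), (6, 2), (6, 5), (6, 10), (6, 13)]
Unfold 4 (reflect across v@16): 64 holes -> [(1, 2), (1, 5), (1, 10), (1, 13), (1, 18), (1, 21), (1, 26), (1, 29), (2, 0), (2, 1), (2, 6), (2, 7), (2, 8), (2, 9), (2, 14), (2, 15), (2, 16), (2, 17), (2, 22), (2, 23), (2, 24), (2, 25), (2, 30), (2, 31), (3, 1), (3, 6), (3, 9), (3, 14), (3, 17), (3, 22), (3, 25), (3, 30), (4, 1), (4, 6), (4, 9), (4, 14), (4, 17), (4, 22), (4, 25), (4, 30), (5, 0), (5, 1), (5, 6), (5, 7), (5, 8), (5, 9), (5, 14), (5, 15), (5, 16), (5, 17), (5, 22), (5, 23), (5, 24), (5, 25), (5, 30), (5, 31), (6, 2), (6, 5), (6, 10), (6, 13), (6, 18), (6, 21), (6, 26), (6, 29)]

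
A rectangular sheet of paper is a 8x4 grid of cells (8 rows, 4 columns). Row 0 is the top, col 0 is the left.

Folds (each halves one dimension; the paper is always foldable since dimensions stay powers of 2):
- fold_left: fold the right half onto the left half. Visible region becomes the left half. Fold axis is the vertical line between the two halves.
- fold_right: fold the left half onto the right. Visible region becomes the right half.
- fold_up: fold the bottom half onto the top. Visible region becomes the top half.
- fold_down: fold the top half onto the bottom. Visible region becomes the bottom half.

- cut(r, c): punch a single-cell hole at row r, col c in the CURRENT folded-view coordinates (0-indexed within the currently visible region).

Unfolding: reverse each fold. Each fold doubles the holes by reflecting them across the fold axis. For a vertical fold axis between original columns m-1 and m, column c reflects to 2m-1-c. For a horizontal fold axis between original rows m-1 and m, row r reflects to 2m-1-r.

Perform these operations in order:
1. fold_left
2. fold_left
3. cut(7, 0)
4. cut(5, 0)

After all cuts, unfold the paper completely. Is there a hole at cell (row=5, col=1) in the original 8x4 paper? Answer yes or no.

Answer: yes

Derivation:
Op 1 fold_left: fold axis v@2; visible region now rows[0,8) x cols[0,2) = 8x2
Op 2 fold_left: fold axis v@1; visible region now rows[0,8) x cols[0,1) = 8x1
Op 3 cut(7, 0): punch at orig (7,0); cuts so far [(7, 0)]; region rows[0,8) x cols[0,1) = 8x1
Op 4 cut(5, 0): punch at orig (5,0); cuts so far [(5, 0), (7, 0)]; region rows[0,8) x cols[0,1) = 8x1
Unfold 1 (reflect across v@1): 4 holes -> [(5, 0), (5, 1), (7, 0), (7, 1)]
Unfold 2 (reflect across v@2): 8 holes -> [(5, 0), (5, 1), (5, 2), (5, 3), (7, 0), (7, 1), (7, 2), (7, 3)]
Holes: [(5, 0), (5, 1), (5, 2), (5, 3), (7, 0), (7, 1), (7, 2), (7, 3)]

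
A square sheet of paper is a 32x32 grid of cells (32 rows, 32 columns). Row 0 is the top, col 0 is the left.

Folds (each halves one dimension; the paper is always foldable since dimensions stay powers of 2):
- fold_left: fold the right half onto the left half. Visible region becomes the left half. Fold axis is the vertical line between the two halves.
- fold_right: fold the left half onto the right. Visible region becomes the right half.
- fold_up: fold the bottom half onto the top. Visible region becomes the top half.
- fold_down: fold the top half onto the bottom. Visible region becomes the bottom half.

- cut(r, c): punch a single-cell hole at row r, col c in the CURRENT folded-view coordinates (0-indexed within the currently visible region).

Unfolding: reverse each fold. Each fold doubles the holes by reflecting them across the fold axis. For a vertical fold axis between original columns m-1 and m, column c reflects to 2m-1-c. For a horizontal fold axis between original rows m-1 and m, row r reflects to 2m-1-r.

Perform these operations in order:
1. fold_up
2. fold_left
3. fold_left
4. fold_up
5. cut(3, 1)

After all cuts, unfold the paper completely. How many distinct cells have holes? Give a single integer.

Answer: 16

Derivation:
Op 1 fold_up: fold axis h@16; visible region now rows[0,16) x cols[0,32) = 16x32
Op 2 fold_left: fold axis v@16; visible region now rows[0,16) x cols[0,16) = 16x16
Op 3 fold_left: fold axis v@8; visible region now rows[0,16) x cols[0,8) = 16x8
Op 4 fold_up: fold axis h@8; visible region now rows[0,8) x cols[0,8) = 8x8
Op 5 cut(3, 1): punch at orig (3,1); cuts so far [(3, 1)]; region rows[0,8) x cols[0,8) = 8x8
Unfold 1 (reflect across h@8): 2 holes -> [(3, 1), (12, 1)]
Unfold 2 (reflect across v@8): 4 holes -> [(3, 1), (3, 14), (12, 1), (12, 14)]
Unfold 3 (reflect across v@16): 8 holes -> [(3, 1), (3, 14), (3, 17), (3, 30), (12, 1), (12, 14), (12, 17), (12, 30)]
Unfold 4 (reflect across h@16): 16 holes -> [(3, 1), (3, 14), (3, 17), (3, 30), (12, 1), (12, 14), (12, 17), (12, 30), (19, 1), (19, 14), (19, 17), (19, 30), (28, 1), (28, 14), (28, 17), (28, 30)]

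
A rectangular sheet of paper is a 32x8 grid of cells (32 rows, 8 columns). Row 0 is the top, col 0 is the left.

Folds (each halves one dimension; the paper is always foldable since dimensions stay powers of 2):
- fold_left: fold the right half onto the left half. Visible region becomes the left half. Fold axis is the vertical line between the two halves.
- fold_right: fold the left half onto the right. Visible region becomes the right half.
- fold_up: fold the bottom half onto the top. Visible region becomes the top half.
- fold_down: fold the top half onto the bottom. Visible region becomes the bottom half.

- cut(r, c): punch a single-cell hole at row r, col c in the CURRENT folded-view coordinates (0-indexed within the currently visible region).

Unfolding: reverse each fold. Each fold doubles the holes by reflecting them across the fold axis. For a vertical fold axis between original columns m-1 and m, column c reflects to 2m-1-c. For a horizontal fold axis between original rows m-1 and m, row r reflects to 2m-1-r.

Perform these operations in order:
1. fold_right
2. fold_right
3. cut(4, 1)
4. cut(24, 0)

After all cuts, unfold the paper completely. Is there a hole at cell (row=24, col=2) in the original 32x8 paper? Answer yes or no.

Answer: yes

Derivation:
Op 1 fold_right: fold axis v@4; visible region now rows[0,32) x cols[4,8) = 32x4
Op 2 fold_right: fold axis v@6; visible region now rows[0,32) x cols[6,8) = 32x2
Op 3 cut(4, 1): punch at orig (4,7); cuts so far [(4, 7)]; region rows[0,32) x cols[6,8) = 32x2
Op 4 cut(24, 0): punch at orig (24,6); cuts so far [(4, 7), (24, 6)]; region rows[0,32) x cols[6,8) = 32x2
Unfold 1 (reflect across v@6): 4 holes -> [(4, 4), (4, 7), (24, 5), (24, 6)]
Unfold 2 (reflect across v@4): 8 holes -> [(4, 0), (4, 3), (4, 4), (4, 7), (24, 1), (24, 2), (24, 5), (24, 6)]
Holes: [(4, 0), (4, 3), (4, 4), (4, 7), (24, 1), (24, 2), (24, 5), (24, 6)]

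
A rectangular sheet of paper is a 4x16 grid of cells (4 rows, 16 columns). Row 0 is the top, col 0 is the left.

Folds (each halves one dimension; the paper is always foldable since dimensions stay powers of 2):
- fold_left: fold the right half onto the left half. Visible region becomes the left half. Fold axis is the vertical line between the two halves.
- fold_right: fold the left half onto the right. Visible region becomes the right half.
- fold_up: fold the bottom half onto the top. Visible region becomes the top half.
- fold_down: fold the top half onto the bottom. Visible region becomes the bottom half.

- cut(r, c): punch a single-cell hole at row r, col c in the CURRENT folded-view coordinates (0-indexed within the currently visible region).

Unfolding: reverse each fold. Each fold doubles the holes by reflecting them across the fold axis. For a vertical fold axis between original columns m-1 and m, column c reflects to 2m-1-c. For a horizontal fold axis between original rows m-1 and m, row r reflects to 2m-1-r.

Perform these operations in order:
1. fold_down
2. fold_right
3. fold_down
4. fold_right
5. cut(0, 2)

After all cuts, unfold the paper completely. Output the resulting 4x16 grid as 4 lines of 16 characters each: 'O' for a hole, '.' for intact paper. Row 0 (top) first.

Op 1 fold_down: fold axis h@2; visible region now rows[2,4) x cols[0,16) = 2x16
Op 2 fold_right: fold axis v@8; visible region now rows[2,4) x cols[8,16) = 2x8
Op 3 fold_down: fold axis h@3; visible region now rows[3,4) x cols[8,16) = 1x8
Op 4 fold_right: fold axis v@12; visible region now rows[3,4) x cols[12,16) = 1x4
Op 5 cut(0, 2): punch at orig (3,14); cuts so far [(3, 14)]; region rows[3,4) x cols[12,16) = 1x4
Unfold 1 (reflect across v@12): 2 holes -> [(3, 9), (3, 14)]
Unfold 2 (reflect across h@3): 4 holes -> [(2, 9), (2, 14), (3, 9), (3, 14)]
Unfold 3 (reflect across v@8): 8 holes -> [(2, 1), (2, 6), (2, 9), (2, 14), (3, 1), (3, 6), (3, 9), (3, 14)]
Unfold 4 (reflect across h@2): 16 holes -> [(0, 1), (0, 6), (0, 9), (0, 14), (1, 1), (1, 6), (1, 9), (1, 14), (2, 1), (2, 6), (2, 9), (2, 14), (3, 1), (3, 6), (3, 9), (3, 14)]

Answer: .O....O..O....O.
.O....O..O....O.
.O....O..O....O.
.O....O..O....O.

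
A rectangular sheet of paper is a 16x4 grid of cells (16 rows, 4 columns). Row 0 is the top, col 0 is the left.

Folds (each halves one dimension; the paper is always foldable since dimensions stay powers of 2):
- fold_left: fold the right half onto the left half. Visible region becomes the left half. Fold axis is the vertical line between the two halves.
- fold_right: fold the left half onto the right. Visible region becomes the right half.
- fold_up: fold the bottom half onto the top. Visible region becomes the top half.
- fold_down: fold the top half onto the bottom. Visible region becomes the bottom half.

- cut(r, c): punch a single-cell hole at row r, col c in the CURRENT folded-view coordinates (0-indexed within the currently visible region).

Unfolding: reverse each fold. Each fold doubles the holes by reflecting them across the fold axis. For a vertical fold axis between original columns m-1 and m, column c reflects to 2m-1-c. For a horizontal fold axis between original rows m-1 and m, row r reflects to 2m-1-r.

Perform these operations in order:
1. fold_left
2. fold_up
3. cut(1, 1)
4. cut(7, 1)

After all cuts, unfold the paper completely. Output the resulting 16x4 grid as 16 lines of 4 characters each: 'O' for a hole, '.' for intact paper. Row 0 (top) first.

Answer: ....
.OO.
....
....
....
....
....
.OO.
.OO.
....
....
....
....
....
.OO.
....

Derivation:
Op 1 fold_left: fold axis v@2; visible region now rows[0,16) x cols[0,2) = 16x2
Op 2 fold_up: fold axis h@8; visible region now rows[0,8) x cols[0,2) = 8x2
Op 3 cut(1, 1): punch at orig (1,1); cuts so far [(1, 1)]; region rows[0,8) x cols[0,2) = 8x2
Op 4 cut(7, 1): punch at orig (7,1); cuts so far [(1, 1), (7, 1)]; region rows[0,8) x cols[0,2) = 8x2
Unfold 1 (reflect across h@8): 4 holes -> [(1, 1), (7, 1), (8, 1), (14, 1)]
Unfold 2 (reflect across v@2): 8 holes -> [(1, 1), (1, 2), (7, 1), (7, 2), (8, 1), (8, 2), (14, 1), (14, 2)]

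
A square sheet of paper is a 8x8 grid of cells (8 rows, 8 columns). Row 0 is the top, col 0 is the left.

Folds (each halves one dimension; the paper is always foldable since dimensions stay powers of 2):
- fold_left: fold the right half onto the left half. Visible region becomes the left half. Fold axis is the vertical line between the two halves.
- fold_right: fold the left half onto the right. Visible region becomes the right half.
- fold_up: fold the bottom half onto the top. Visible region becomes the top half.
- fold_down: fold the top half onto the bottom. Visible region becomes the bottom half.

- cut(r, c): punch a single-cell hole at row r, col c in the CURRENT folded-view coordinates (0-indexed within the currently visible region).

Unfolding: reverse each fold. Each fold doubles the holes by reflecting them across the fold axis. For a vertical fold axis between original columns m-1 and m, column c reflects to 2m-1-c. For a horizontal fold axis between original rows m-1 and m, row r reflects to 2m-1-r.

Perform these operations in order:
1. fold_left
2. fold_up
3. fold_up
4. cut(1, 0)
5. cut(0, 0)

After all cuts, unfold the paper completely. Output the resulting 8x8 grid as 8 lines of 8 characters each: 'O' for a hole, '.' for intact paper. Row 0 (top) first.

Op 1 fold_left: fold axis v@4; visible region now rows[0,8) x cols[0,4) = 8x4
Op 2 fold_up: fold axis h@4; visible region now rows[0,4) x cols[0,4) = 4x4
Op 3 fold_up: fold axis h@2; visible region now rows[0,2) x cols[0,4) = 2x4
Op 4 cut(1, 0): punch at orig (1,0); cuts so far [(1, 0)]; region rows[0,2) x cols[0,4) = 2x4
Op 5 cut(0, 0): punch at orig (0,0); cuts so far [(0, 0), (1, 0)]; region rows[0,2) x cols[0,4) = 2x4
Unfold 1 (reflect across h@2): 4 holes -> [(0, 0), (1, 0), (2, 0), (3, 0)]
Unfold 2 (reflect across h@4): 8 holes -> [(0, 0), (1, 0), (2, 0), (3, 0), (4, 0), (5, 0), (6, 0), (7, 0)]
Unfold 3 (reflect across v@4): 16 holes -> [(0, 0), (0, 7), (1, 0), (1, 7), (2, 0), (2, 7), (3, 0), (3, 7), (4, 0), (4, 7), (5, 0), (5, 7), (6, 0), (6, 7), (7, 0), (7, 7)]

Answer: O......O
O......O
O......O
O......O
O......O
O......O
O......O
O......O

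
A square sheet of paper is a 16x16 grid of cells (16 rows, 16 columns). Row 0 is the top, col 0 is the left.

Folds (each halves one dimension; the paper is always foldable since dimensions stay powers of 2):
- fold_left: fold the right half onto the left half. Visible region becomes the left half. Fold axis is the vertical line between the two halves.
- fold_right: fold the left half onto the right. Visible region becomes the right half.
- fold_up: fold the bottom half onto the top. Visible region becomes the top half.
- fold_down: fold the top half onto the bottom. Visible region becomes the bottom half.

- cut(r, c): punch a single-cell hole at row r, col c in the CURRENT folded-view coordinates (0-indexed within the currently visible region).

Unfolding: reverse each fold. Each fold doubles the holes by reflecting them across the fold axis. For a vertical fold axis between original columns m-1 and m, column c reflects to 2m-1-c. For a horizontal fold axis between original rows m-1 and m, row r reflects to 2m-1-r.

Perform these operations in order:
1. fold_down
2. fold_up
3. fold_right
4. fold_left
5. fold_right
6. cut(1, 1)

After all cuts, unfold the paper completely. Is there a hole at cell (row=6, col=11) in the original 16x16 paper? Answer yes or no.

Answer: yes

Derivation:
Op 1 fold_down: fold axis h@8; visible region now rows[8,16) x cols[0,16) = 8x16
Op 2 fold_up: fold axis h@12; visible region now rows[8,12) x cols[0,16) = 4x16
Op 3 fold_right: fold axis v@8; visible region now rows[8,12) x cols[8,16) = 4x8
Op 4 fold_left: fold axis v@12; visible region now rows[8,12) x cols[8,12) = 4x4
Op 5 fold_right: fold axis v@10; visible region now rows[8,12) x cols[10,12) = 4x2
Op 6 cut(1, 1): punch at orig (9,11); cuts so far [(9, 11)]; region rows[8,12) x cols[10,12) = 4x2
Unfold 1 (reflect across v@10): 2 holes -> [(9, 8), (9, 11)]
Unfold 2 (reflect across v@12): 4 holes -> [(9, 8), (9, 11), (9, 12), (9, 15)]
Unfold 3 (reflect across v@8): 8 holes -> [(9, 0), (9, 3), (9, 4), (9, 7), (9, 8), (9, 11), (9, 12), (9, 15)]
Unfold 4 (reflect across h@12): 16 holes -> [(9, 0), (9, 3), (9, 4), (9, 7), (9, 8), (9, 11), (9, 12), (9, 15), (14, 0), (14, 3), (14, 4), (14, 7), (14, 8), (14, 11), (14, 12), (14, 15)]
Unfold 5 (reflect across h@8): 32 holes -> [(1, 0), (1, 3), (1, 4), (1, 7), (1, 8), (1, 11), (1, 12), (1, 15), (6, 0), (6, 3), (6, 4), (6, 7), (6, 8), (6, 11), (6, 12), (6, 15), (9, 0), (9, 3), (9, 4), (9, 7), (9, 8), (9, 11), (9, 12), (9, 15), (14, 0), (14, 3), (14, 4), (14, 7), (14, 8), (14, 11), (14, 12), (14, 15)]
Holes: [(1, 0), (1, 3), (1, 4), (1, 7), (1, 8), (1, 11), (1, 12), (1, 15), (6, 0), (6, 3), (6, 4), (6, 7), (6, 8), (6, 11), (6, 12), (6, 15), (9, 0), (9, 3), (9, 4), (9, 7), (9, 8), (9, 11), (9, 12), (9, 15), (14, 0), (14, 3), (14, 4), (14, 7), (14, 8), (14, 11), (14, 12), (14, 15)]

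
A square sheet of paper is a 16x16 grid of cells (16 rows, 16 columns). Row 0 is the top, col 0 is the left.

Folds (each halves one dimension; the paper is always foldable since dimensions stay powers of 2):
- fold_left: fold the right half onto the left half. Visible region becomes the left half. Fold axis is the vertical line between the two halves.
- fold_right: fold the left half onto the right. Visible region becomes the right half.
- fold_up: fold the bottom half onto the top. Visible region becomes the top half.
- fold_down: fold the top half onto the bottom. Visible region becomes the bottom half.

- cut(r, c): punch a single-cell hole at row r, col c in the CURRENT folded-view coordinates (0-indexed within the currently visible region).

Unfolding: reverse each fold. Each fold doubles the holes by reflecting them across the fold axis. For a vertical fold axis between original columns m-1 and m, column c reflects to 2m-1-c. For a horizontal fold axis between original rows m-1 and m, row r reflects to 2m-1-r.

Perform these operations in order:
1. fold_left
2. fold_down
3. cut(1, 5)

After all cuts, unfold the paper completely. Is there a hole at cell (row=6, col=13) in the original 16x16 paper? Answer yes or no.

Answer: no

Derivation:
Op 1 fold_left: fold axis v@8; visible region now rows[0,16) x cols[0,8) = 16x8
Op 2 fold_down: fold axis h@8; visible region now rows[8,16) x cols[0,8) = 8x8
Op 3 cut(1, 5): punch at orig (9,5); cuts so far [(9, 5)]; region rows[8,16) x cols[0,8) = 8x8
Unfold 1 (reflect across h@8): 2 holes -> [(6, 5), (9, 5)]
Unfold 2 (reflect across v@8): 4 holes -> [(6, 5), (6, 10), (9, 5), (9, 10)]
Holes: [(6, 5), (6, 10), (9, 5), (9, 10)]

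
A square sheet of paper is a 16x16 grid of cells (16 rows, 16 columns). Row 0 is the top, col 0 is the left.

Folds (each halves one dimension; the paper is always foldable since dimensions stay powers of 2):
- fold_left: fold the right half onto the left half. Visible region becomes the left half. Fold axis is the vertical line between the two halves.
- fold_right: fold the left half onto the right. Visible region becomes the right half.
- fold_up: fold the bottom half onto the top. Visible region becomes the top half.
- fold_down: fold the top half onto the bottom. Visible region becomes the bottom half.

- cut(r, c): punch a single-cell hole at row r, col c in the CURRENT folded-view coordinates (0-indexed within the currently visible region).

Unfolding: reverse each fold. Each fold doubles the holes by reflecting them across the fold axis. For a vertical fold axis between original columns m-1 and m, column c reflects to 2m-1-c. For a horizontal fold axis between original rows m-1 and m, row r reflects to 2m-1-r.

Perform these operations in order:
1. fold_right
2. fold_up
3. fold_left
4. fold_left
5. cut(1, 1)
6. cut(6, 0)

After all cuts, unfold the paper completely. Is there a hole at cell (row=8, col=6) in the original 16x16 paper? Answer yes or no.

Answer: no

Derivation:
Op 1 fold_right: fold axis v@8; visible region now rows[0,16) x cols[8,16) = 16x8
Op 2 fold_up: fold axis h@8; visible region now rows[0,8) x cols[8,16) = 8x8
Op 3 fold_left: fold axis v@12; visible region now rows[0,8) x cols[8,12) = 8x4
Op 4 fold_left: fold axis v@10; visible region now rows[0,8) x cols[8,10) = 8x2
Op 5 cut(1, 1): punch at orig (1,9); cuts so far [(1, 9)]; region rows[0,8) x cols[8,10) = 8x2
Op 6 cut(6, 0): punch at orig (6,8); cuts so far [(1, 9), (6, 8)]; region rows[0,8) x cols[8,10) = 8x2
Unfold 1 (reflect across v@10): 4 holes -> [(1, 9), (1, 10), (6, 8), (6, 11)]
Unfold 2 (reflect across v@12): 8 holes -> [(1, 9), (1, 10), (1, 13), (1, 14), (6, 8), (6, 11), (6, 12), (6, 15)]
Unfold 3 (reflect across h@8): 16 holes -> [(1, 9), (1, 10), (1, 13), (1, 14), (6, 8), (6, 11), (6, 12), (6, 15), (9, 8), (9, 11), (9, 12), (9, 15), (14, 9), (14, 10), (14, 13), (14, 14)]
Unfold 4 (reflect across v@8): 32 holes -> [(1, 1), (1, 2), (1, 5), (1, 6), (1, 9), (1, 10), (1, 13), (1, 14), (6, 0), (6, 3), (6, 4), (6, 7), (6, 8), (6, 11), (6, 12), (6, 15), (9, 0), (9, 3), (9, 4), (9, 7), (9, 8), (9, 11), (9, 12), (9, 15), (14, 1), (14, 2), (14, 5), (14, 6), (14, 9), (14, 10), (14, 13), (14, 14)]
Holes: [(1, 1), (1, 2), (1, 5), (1, 6), (1, 9), (1, 10), (1, 13), (1, 14), (6, 0), (6, 3), (6, 4), (6, 7), (6, 8), (6, 11), (6, 12), (6, 15), (9, 0), (9, 3), (9, 4), (9, 7), (9, 8), (9, 11), (9, 12), (9, 15), (14, 1), (14, 2), (14, 5), (14, 6), (14, 9), (14, 10), (14, 13), (14, 14)]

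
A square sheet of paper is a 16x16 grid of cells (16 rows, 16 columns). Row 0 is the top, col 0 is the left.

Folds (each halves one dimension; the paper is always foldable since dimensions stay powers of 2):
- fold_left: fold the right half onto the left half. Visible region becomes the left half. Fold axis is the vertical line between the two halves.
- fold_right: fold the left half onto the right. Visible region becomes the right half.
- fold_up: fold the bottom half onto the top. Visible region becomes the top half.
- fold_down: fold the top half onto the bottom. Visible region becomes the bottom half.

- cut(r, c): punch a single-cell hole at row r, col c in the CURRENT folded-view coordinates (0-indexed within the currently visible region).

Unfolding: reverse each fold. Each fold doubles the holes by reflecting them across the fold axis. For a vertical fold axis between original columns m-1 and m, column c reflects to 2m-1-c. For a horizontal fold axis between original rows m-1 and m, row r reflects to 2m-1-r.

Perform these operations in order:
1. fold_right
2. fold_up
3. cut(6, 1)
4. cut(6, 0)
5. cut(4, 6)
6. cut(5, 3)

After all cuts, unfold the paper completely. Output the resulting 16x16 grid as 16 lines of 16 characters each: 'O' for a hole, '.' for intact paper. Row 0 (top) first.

Answer: ................
................
................
................
.O............O.
....O......O....
......OOOO......
................
................
......OOOO......
....O......O....
.O............O.
................
................
................
................

Derivation:
Op 1 fold_right: fold axis v@8; visible region now rows[0,16) x cols[8,16) = 16x8
Op 2 fold_up: fold axis h@8; visible region now rows[0,8) x cols[8,16) = 8x8
Op 3 cut(6, 1): punch at orig (6,9); cuts so far [(6, 9)]; region rows[0,8) x cols[8,16) = 8x8
Op 4 cut(6, 0): punch at orig (6,8); cuts so far [(6, 8), (6, 9)]; region rows[0,8) x cols[8,16) = 8x8
Op 5 cut(4, 6): punch at orig (4,14); cuts so far [(4, 14), (6, 8), (6, 9)]; region rows[0,8) x cols[8,16) = 8x8
Op 6 cut(5, 3): punch at orig (5,11); cuts so far [(4, 14), (5, 11), (6, 8), (6, 9)]; region rows[0,8) x cols[8,16) = 8x8
Unfold 1 (reflect across h@8): 8 holes -> [(4, 14), (5, 11), (6, 8), (6, 9), (9, 8), (9, 9), (10, 11), (11, 14)]
Unfold 2 (reflect across v@8): 16 holes -> [(4, 1), (4, 14), (5, 4), (5, 11), (6, 6), (6, 7), (6, 8), (6, 9), (9, 6), (9, 7), (9, 8), (9, 9), (10, 4), (10, 11), (11, 1), (11, 14)]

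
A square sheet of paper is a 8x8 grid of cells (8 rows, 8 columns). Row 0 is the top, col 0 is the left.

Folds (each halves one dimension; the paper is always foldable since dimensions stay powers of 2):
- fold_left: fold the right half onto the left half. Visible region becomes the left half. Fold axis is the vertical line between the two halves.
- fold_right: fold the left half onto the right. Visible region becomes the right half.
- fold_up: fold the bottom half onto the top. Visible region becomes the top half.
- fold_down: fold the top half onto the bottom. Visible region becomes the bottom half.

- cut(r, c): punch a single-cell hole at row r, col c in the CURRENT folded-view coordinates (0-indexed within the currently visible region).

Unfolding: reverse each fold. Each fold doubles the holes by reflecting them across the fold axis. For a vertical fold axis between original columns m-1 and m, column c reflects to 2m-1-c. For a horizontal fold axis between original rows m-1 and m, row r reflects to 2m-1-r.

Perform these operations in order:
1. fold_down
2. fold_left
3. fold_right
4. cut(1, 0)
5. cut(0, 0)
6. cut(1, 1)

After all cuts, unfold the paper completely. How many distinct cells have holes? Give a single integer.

Op 1 fold_down: fold axis h@4; visible region now rows[4,8) x cols[0,8) = 4x8
Op 2 fold_left: fold axis v@4; visible region now rows[4,8) x cols[0,4) = 4x4
Op 3 fold_right: fold axis v@2; visible region now rows[4,8) x cols[2,4) = 4x2
Op 4 cut(1, 0): punch at orig (5,2); cuts so far [(5, 2)]; region rows[4,8) x cols[2,4) = 4x2
Op 5 cut(0, 0): punch at orig (4,2); cuts so far [(4, 2), (5, 2)]; region rows[4,8) x cols[2,4) = 4x2
Op 6 cut(1, 1): punch at orig (5,3); cuts so far [(4, 2), (5, 2), (5, 3)]; region rows[4,8) x cols[2,4) = 4x2
Unfold 1 (reflect across v@2): 6 holes -> [(4, 1), (4, 2), (5, 0), (5, 1), (5, 2), (5, 3)]
Unfold 2 (reflect across v@4): 12 holes -> [(4, 1), (4, 2), (4, 5), (4, 6), (5, 0), (5, 1), (5, 2), (5, 3), (5, 4), (5, 5), (5, 6), (5, 7)]
Unfold 3 (reflect across h@4): 24 holes -> [(2, 0), (2, 1), (2, 2), (2, 3), (2, 4), (2, 5), (2, 6), (2, 7), (3, 1), (3, 2), (3, 5), (3, 6), (4, 1), (4, 2), (4, 5), (4, 6), (5, 0), (5, 1), (5, 2), (5, 3), (5, 4), (5, 5), (5, 6), (5, 7)]

Answer: 24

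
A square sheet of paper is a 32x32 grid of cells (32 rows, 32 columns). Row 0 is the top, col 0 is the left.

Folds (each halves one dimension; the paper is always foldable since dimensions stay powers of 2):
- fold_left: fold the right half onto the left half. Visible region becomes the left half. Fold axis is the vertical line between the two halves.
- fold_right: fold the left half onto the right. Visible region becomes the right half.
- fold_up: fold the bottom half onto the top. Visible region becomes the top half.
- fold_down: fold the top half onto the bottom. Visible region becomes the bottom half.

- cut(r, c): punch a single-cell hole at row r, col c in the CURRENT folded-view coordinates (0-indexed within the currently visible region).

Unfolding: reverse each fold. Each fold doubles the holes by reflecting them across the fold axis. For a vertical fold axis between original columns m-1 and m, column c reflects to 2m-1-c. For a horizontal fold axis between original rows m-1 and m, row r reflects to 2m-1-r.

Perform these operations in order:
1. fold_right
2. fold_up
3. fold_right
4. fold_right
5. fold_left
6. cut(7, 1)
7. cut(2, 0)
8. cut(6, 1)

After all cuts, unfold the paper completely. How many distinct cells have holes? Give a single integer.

Op 1 fold_right: fold axis v@16; visible region now rows[0,32) x cols[16,32) = 32x16
Op 2 fold_up: fold axis h@16; visible region now rows[0,16) x cols[16,32) = 16x16
Op 3 fold_right: fold axis v@24; visible region now rows[0,16) x cols[24,32) = 16x8
Op 4 fold_right: fold axis v@28; visible region now rows[0,16) x cols[28,32) = 16x4
Op 5 fold_left: fold axis v@30; visible region now rows[0,16) x cols[28,30) = 16x2
Op 6 cut(7, 1): punch at orig (7,29); cuts so far [(7, 29)]; region rows[0,16) x cols[28,30) = 16x2
Op 7 cut(2, 0): punch at orig (2,28); cuts so far [(2, 28), (7, 29)]; region rows[0,16) x cols[28,30) = 16x2
Op 8 cut(6, 1): punch at orig (6,29); cuts so far [(2, 28), (6, 29), (7, 29)]; region rows[0,16) x cols[28,30) = 16x2
Unfold 1 (reflect across v@30): 6 holes -> [(2, 28), (2, 31), (6, 29), (6, 30), (7, 29), (7, 30)]
Unfold 2 (reflect across v@28): 12 holes -> [(2, 24), (2, 27), (2, 28), (2, 31), (6, 25), (6, 26), (6, 29), (6, 30), (7, 25), (7, 26), (7, 29), (7, 30)]
Unfold 3 (reflect across v@24): 24 holes -> [(2, 16), (2, 19), (2, 20), (2, 23), (2, 24), (2, 27), (2, 28), (2, 31), (6, 17), (6, 18), (6, 21), (6, 22), (6, 25), (6, 26), (6, 29), (6, 30), (7, 17), (7, 18), (7, 21), (7, 22), (7, 25), (7, 26), (7, 29), (7, 30)]
Unfold 4 (reflect across h@16): 48 holes -> [(2, 16), (2, 19), (2, 20), (2, 23), (2, 24), (2, 27), (2, 28), (2, 31), (6, 17), (6, 18), (6, 21), (6, 22), (6, 25), (6, 26), (6, 29), (6, 30), (7, 17), (7, 18), (7, 21), (7, 22), (7, 25), (7, 26), (7, 29), (7, 30), (24, 17), (24, 18), (24, 21), (24, 22), (24, 25), (24, 26), (24, 29), (24, 30), (25, 17), (25, 18), (25, 21), (25, 22), (25, 25), (25, 26), (25, 29), (25, 30), (29, 16), (29, 19), (29, 20), (29, 23), (29, 24), (29, 27), (29, 28), (29, 31)]
Unfold 5 (reflect across v@16): 96 holes -> [(2, 0), (2, 3), (2, 4), (2, 7), (2, 8), (2, 11), (2, 12), (2, 15), (2, 16), (2, 19), (2, 20), (2, 23), (2, 24), (2, 27), (2, 28), (2, 31), (6, 1), (6, 2), (6, 5), (6, 6), (6, 9), (6, 10), (6, 13), (6, 14), (6, 17), (6, 18), (6, 21), (6, 22), (6, 25), (6, 26), (6, 29), (6, 30), (7, 1), (7, 2), (7, 5), (7, 6), (7, 9), (7, 10), (7, 13), (7, 14), (7, 17), (7, 18), (7, 21), (7, 22), (7, 25), (7, 26), (7, 29), (7, 30), (24, 1), (24, 2), (24, 5), (24, 6), (24, 9), (24, 10), (24, 13), (24, 14), (24, 17), (24, 18), (24, 21), (24, 22), (24, 25), (24, 26), (24, 29), (24, 30), (25, 1), (25, 2), (25, 5), (25, 6), (25, 9), (25, 10), (25, 13), (25, 14), (25, 17), (25, 18), (25, 21), (25, 22), (25, 25), (25, 26), (25, 29), (25, 30), (29, 0), (29, 3), (29, 4), (29, 7), (29, 8), (29, 11), (29, 12), (29, 15), (29, 16), (29, 19), (29, 20), (29, 23), (29, 24), (29, 27), (29, 28), (29, 31)]

Answer: 96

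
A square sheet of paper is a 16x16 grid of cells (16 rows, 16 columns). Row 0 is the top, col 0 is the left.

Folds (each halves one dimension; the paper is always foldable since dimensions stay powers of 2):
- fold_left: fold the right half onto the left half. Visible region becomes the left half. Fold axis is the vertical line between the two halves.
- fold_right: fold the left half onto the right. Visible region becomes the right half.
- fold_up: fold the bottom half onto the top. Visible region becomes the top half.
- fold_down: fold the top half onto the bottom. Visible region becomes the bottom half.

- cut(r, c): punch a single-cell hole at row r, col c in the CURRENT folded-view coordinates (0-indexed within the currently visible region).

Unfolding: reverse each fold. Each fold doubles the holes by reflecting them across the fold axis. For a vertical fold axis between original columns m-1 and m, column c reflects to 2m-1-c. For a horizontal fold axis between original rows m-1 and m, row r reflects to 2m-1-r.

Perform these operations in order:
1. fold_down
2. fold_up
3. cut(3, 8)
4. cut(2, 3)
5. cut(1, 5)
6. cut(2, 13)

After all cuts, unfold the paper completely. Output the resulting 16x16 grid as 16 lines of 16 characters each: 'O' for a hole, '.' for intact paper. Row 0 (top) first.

Op 1 fold_down: fold axis h@8; visible region now rows[8,16) x cols[0,16) = 8x16
Op 2 fold_up: fold axis h@12; visible region now rows[8,12) x cols[0,16) = 4x16
Op 3 cut(3, 8): punch at orig (11,8); cuts so far [(11, 8)]; region rows[8,12) x cols[0,16) = 4x16
Op 4 cut(2, 3): punch at orig (10,3); cuts so far [(10, 3), (11, 8)]; region rows[8,12) x cols[0,16) = 4x16
Op 5 cut(1, 5): punch at orig (9,5); cuts so far [(9, 5), (10, 3), (11, 8)]; region rows[8,12) x cols[0,16) = 4x16
Op 6 cut(2, 13): punch at orig (10,13); cuts so far [(9, 5), (10, 3), (10, 13), (11, 8)]; region rows[8,12) x cols[0,16) = 4x16
Unfold 1 (reflect across h@12): 8 holes -> [(9, 5), (10, 3), (10, 13), (11, 8), (12, 8), (13, 3), (13, 13), (14, 5)]
Unfold 2 (reflect across h@8): 16 holes -> [(1, 5), (2, 3), (2, 13), (3, 8), (4, 8), (5, 3), (5, 13), (6, 5), (9, 5), (10, 3), (10, 13), (11, 8), (12, 8), (13, 3), (13, 13), (14, 5)]

Answer: ................
.....O..........
...O.........O..
........O.......
........O.......
...O.........O..
.....O..........
................
................
.....O..........
...O.........O..
........O.......
........O.......
...O.........O..
.....O..........
................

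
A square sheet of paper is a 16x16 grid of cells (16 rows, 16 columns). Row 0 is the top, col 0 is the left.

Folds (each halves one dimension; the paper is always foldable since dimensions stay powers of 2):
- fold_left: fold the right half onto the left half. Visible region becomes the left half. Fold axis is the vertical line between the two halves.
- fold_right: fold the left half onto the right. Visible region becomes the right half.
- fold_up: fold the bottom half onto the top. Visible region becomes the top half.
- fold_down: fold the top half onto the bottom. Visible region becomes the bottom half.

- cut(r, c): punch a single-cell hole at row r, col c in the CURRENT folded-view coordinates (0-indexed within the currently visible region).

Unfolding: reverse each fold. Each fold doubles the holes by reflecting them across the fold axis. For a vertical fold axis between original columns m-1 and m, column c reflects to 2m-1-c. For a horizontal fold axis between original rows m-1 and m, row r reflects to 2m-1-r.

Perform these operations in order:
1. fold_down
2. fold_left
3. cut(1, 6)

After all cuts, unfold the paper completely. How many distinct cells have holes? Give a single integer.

Answer: 4

Derivation:
Op 1 fold_down: fold axis h@8; visible region now rows[8,16) x cols[0,16) = 8x16
Op 2 fold_left: fold axis v@8; visible region now rows[8,16) x cols[0,8) = 8x8
Op 3 cut(1, 6): punch at orig (9,6); cuts so far [(9, 6)]; region rows[8,16) x cols[0,8) = 8x8
Unfold 1 (reflect across v@8): 2 holes -> [(9, 6), (9, 9)]
Unfold 2 (reflect across h@8): 4 holes -> [(6, 6), (6, 9), (9, 6), (9, 9)]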